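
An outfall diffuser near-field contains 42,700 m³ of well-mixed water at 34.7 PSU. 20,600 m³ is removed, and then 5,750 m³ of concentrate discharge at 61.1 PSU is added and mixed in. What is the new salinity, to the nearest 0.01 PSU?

Remaining after removal: 22,100 m³ at 34.7 PSU (salt = 766,870)
After addition: salt = 766,870 + 5,750×61.1 = 1,118,195; volume = 27,850 m³
S = 1,118,195 / 27,850 = 40.1506 PSU

40.15 PSU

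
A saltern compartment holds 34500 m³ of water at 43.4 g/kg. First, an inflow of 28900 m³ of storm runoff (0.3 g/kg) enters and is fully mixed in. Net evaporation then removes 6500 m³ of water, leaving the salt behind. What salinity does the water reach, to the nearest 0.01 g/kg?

After mixing: salt = 34,500×43.4 + 28,900×0.3 = 1,505,970; volume = 63,400 m³
After evaporation: salt unchanged = 1,505,970; volume = 63,400 − 6,500 = 56,900 m³
S = 1,505,970 / 56,900 = 26.467 g/kg

26.47 g/kg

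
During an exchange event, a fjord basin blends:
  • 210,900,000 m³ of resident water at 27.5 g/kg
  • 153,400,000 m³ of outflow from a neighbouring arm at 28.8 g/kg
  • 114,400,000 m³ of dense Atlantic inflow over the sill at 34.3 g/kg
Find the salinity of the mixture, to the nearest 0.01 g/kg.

29.54 g/kg

Conserving salt mass:
salt = 210,900,000×27.5 + 153,400,000×28.8 + 114,400,000×34.3 = 5,799,750,000 + 4,417,920,000 + 3,923,920,000 = 14,141,590,000
volume = 210,900,000 + 153,400,000 + 114,400,000 = 478,700,000 m³
S = 14,141,590,000 / 478,700,000 = 29.5417 g/kg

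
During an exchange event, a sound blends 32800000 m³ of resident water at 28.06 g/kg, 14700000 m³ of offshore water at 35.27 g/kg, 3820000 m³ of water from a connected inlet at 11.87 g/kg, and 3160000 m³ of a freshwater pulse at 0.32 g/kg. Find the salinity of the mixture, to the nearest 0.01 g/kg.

27.26 g/kg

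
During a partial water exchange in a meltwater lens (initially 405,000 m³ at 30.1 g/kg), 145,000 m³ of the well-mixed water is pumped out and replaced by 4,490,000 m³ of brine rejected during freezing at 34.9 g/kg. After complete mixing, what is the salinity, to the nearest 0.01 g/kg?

34.64 g/kg

Remaining after removal: 260,000 m³ at 30.1 g/kg (salt = 7,826,000)
After addition: salt = 7,826,000 + 4,490,000×34.9 = 164,527,000; volume = 4,750,000 m³
S = 164,527,000 / 4,750,000 = 34.6373 g/kg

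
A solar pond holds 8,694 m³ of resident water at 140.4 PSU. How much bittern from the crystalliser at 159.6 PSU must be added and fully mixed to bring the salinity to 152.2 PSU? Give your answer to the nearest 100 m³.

13900 m³

Salt balance: 8,694×140.4 + V×159.6 = (8,694+V)×152.2
1,220,637.6 + 159.6V = 1,323,226.8 + 152.2V
102,589.2 = 7.4V
V = 13,863.41 m³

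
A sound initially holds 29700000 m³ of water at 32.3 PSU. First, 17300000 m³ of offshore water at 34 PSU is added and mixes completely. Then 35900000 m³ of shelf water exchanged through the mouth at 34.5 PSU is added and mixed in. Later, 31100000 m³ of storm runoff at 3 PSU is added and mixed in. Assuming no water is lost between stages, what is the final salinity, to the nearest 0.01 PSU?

Total salt / total volume:
Initial salt = 29,700,000×32.3 = 959,310,000
After stage 1: salt = 959,310,000 + 17,300,000×34 = 1,547,510,000; volume = 47,000,000 m³; S = 32.926 PSU
After stage 2: salt = 1,547,510,000 + 35,900,000×34.5 = 2,786,060,000; volume = 82,900,000 m³; S = 33.607 PSU
After stage 3: salt = 2,786,060,000 + 31,100,000×3 = 2,879,360,000; volume = 114,000,000 m³
S = 2,879,360,000 / 114,000,000 = 25.2575 PSU

25.26 PSU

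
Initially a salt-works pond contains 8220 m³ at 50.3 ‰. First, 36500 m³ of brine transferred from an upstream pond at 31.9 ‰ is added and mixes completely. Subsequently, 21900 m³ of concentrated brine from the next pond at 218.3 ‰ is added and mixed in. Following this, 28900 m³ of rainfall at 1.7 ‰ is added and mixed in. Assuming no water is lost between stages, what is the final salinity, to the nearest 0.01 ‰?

Total salt / total volume:
Initial salt = 8,220×50.3 = 413,466
After stage 1: salt = 413,466 + 36,500×31.9 = 1,577,816; volume = 44,720 m³; S = 35.282 ‰
After stage 2: salt = 1,577,816 + 21,900×218.3 = 6,358,586; volume = 66,620 m³; S = 95.446 ‰
After stage 3: salt = 6,358,586 + 28,900×1.7 = 6,407,716; volume = 95,520 m³
S = 6,407,716 / 95,520 = 67.0825 ‰

67.08 ‰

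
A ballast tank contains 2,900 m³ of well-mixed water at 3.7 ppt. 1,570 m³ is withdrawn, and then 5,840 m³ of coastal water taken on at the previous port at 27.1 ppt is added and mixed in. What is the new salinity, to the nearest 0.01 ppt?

Remaining after removal: 1,330 m³ at 3.7 ppt (salt = 4,921)
After addition: salt = 4,921 + 5,840×27.1 = 163,185; volume = 7,170 m³
S = 163,185 / 7,170 = 22.7594 ppt

22.76 ppt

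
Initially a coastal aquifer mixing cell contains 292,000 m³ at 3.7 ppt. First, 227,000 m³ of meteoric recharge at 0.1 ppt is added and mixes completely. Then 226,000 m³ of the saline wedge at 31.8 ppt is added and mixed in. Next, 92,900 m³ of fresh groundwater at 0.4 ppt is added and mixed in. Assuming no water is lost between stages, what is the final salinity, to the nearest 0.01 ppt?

Mass of salt is conserved:
Initial salt = 292,000×3.7 = 1,080,400
After stage 1: salt = 1,080,400 + 227,000×0.1 = 1,103,100; volume = 519,000 m³; S = 2.125 ppt
After stage 2: salt = 1,103,100 + 226,000×31.8 = 8,289,900; volume = 745,000 m³; S = 11.127 ppt
After stage 3: salt = 8,289,900 + 92,900×0.4 = 8,327,060; volume = 837,900 m³
S = 8,327,060 / 837,900 = 9.938 ppt

9.94 ppt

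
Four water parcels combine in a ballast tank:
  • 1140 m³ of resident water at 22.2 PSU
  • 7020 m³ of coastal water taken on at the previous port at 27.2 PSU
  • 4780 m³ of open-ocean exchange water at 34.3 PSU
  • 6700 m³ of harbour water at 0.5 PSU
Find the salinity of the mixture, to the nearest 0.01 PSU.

Mass of salt is conserved:
salt = 1,140×22.2 + 7,020×27.2 + 4,780×34.3 + 6,700×0.5 = 25,308 + 190,944 + 163,954 + 3,350 = 383,556
volume = 1,140 + 7,020 + 4,780 + 6,700 = 19,640 m³
S = 383,556 / 19,640 = 19.5293 PSU

19.53 PSU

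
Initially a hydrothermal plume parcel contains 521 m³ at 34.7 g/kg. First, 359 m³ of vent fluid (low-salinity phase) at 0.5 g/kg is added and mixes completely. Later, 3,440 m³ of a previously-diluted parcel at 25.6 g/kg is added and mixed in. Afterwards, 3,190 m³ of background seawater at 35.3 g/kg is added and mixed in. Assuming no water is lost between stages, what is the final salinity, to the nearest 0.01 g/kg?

29.15 g/kg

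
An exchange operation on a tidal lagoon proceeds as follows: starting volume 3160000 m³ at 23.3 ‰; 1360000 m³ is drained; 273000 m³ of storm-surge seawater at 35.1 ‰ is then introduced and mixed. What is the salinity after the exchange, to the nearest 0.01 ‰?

Remaining after removal: 1,800,000 m³ at 23.3 ‰ (salt = 41,940,000)
After addition: salt = 41,940,000 + 273,000×35.1 = 51,522,300; volume = 2,073,000 m³
S = 51,522,300 / 2,073,000 = 24.854 ‰

24.85 ‰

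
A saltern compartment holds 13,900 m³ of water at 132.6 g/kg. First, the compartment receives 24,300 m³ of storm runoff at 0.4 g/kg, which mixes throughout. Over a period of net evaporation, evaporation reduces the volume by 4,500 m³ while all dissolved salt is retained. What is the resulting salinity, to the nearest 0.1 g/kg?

55.0 g/kg

After mixing: salt = 13,900×132.6 + 24,300×0.4 = 1,852,860; volume = 38,200 m³
After evaporation: salt unchanged = 1,852,860; volume = 38,200 − 4,500 = 33,700 m³
S = 1,852,860 / 33,700 = 54.981 g/kg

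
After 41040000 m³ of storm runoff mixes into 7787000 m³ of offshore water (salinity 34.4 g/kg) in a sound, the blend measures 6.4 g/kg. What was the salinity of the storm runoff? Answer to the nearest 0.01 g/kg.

Salt balance: 7,787,000×34.4 + 41,040,000×S = 48,827,000×6.4
267,872,800 + 41,040,000·S = 312,492,800
S = (312,492,800 − 267,872,800) / 41,040,000 = 1.0872 g/kg

1.09 g/kg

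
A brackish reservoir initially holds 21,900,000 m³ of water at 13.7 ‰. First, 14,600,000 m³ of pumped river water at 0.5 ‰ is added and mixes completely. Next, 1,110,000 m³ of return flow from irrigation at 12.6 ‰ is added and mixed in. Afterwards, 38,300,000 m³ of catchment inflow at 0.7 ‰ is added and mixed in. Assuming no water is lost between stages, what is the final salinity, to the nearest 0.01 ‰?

Salt balance:
Initial salt = 21,900,000×13.7 = 300,030,000
After stage 1: salt = 300,030,000 + 14,600,000×0.5 = 307,330,000; volume = 36,500,000 m³; S = 8.42 ‰
After stage 2: salt = 307,330,000 + 1,110,000×12.6 = 321,316,000; volume = 37,610,000 m³; S = 8.543 ‰
After stage 3: salt = 321,316,000 + 38,300,000×0.7 = 348,126,000; volume = 75,910,000 m³
S = 348,126,000 / 75,910,000 = 4.586 ‰

4.59 ‰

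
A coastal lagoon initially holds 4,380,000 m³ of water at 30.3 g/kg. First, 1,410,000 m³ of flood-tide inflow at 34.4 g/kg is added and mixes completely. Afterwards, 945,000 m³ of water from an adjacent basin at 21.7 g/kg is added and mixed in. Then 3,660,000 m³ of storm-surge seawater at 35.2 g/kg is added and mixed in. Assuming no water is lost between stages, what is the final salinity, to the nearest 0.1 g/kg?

31.8 g/kg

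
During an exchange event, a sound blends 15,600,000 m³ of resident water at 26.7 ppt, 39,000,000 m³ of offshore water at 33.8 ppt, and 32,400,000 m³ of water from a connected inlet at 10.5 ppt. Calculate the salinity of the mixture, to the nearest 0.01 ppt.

By conservation of dissolved salt,
salt = 15,600,000×26.7 + 39,000,000×33.8 + 32,400,000×10.5 = 416,520,000 + 1,318,200,000 + 340,200,000 = 2,074,920,000
volume = 15,600,000 + 39,000,000 + 32,400,000 = 87,000,000 m³
S = 2,074,920,000 / 87,000,000 = 23.8497 ppt

23.85 ppt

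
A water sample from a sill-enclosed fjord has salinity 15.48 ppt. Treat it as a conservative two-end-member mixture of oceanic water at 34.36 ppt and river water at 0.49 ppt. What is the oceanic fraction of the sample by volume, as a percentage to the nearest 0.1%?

44.3%

Let g be the oceanic fraction. Salt balance per unit volume:
g×34.36 + (1−g)×0.49 = 15.48
g = (15.48 − 0.49) / (34.36 − 0.49) = 14.99/33.87 = 0.4426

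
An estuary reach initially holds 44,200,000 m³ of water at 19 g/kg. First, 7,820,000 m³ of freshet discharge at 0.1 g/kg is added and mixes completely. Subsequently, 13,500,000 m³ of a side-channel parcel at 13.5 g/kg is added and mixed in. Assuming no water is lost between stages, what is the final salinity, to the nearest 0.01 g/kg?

15.61 g/kg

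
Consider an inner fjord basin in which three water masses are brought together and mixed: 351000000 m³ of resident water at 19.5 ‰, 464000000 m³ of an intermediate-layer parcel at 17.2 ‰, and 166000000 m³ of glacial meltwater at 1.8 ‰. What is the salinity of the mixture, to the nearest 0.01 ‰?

15.42 ‰

Salt balance:
salt = 351,000,000×19.5 + 464,000,000×17.2 + 166,000,000×1.8 = 6,844,500,000 + 7,980,800,000 + 298,800,000 = 15,124,100,000
volume = 351,000,000 + 464,000,000 + 166,000,000 = 981,000,000 m³
S = 15,124,100,000 / 981,000,000 = 15.417 ‰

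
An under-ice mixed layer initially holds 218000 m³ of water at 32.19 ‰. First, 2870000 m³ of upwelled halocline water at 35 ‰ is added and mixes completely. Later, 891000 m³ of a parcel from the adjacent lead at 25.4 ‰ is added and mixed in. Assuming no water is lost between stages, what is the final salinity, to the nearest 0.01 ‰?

Conserving salt mass:
Initial salt = 218,000×32.19 = 7,017,420
After stage 1: salt = 7,017,420 + 2,870,000×35 = 107,467,420; volume = 3,088,000 m³; S = 34.802 ‰
After stage 2: salt = 107,467,420 + 891,000×25.4 = 130,098,820; volume = 3,979,000 m³
S = 130,098,820 / 3,979,000 = 32.6964 ‰

32.70 ‰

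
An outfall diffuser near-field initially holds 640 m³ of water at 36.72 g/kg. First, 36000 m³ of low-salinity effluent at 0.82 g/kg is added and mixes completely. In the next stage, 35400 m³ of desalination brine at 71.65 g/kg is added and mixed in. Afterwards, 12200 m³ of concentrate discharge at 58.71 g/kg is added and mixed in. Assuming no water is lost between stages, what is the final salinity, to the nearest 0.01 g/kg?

Conserving salt mass:
Initial salt = 640×36.72 = 23,500.8
After stage 1: salt = 23,500.8 + 36,000×0.82 = 53,020.8; volume = 36,640 m³; S = 1.447 g/kg
After stage 2: salt = 53,020.8 + 35,400×71.65 = 2,589,430.8; volume = 72,040 m³; S = 35.944 g/kg
After stage 3: salt = 2,589,430.8 + 12,200×58.71 = 3,305,692.8; volume = 84,240 m³
S = 3,305,692.8 / 84,240 = 39.2414 g/kg

39.24 g/kg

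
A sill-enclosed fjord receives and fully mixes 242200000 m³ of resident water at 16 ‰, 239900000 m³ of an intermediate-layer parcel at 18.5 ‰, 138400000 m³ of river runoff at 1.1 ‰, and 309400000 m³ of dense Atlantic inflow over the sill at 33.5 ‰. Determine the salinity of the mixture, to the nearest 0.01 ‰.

20.25 ‰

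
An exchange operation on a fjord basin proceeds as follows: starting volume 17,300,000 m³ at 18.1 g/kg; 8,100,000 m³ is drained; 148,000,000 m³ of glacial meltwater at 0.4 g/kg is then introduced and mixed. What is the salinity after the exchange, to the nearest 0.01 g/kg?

Remaining after removal: 9,200,000 m³ at 18.1 g/kg (salt = 166,520,000)
After addition: salt = 166,520,000 + 148,000,000×0.4 = 225,720,000; volume = 157,200,000 m³
S = 225,720,000 / 157,200,000 = 1.4359 g/kg

1.44 g/kg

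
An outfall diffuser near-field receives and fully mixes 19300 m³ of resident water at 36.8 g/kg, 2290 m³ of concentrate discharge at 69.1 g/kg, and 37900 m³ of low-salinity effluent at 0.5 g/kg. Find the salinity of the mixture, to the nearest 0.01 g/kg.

Total salt / total volume:
salt = 19,300×36.8 + 2,290×69.1 + 37,900×0.5 = 710,240 + 158,239 + 18,950 = 887,429
volume = 19,300 + 2,290 + 37,900 = 59,490 m³
S = 887,429 / 59,490 = 14.9173 g/kg

14.92 g/kg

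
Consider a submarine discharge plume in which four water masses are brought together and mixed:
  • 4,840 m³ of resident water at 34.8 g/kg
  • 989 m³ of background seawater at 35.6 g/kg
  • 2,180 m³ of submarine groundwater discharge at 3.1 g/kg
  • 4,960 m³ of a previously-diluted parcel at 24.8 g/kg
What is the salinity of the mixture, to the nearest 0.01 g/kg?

25.71 g/kg

Total salt / total volume:
salt = 4,840×34.8 + 989×35.6 + 2,180×3.1 + 4,960×24.8 = 168,432 + 35,208.4 + 6,758 + 123,008 = 333,406.4
volume = 4,840 + 989 + 2,180 + 4,960 = 12,969 m³
S = 333,406.4 / 12,969 = 25.7079 g/kg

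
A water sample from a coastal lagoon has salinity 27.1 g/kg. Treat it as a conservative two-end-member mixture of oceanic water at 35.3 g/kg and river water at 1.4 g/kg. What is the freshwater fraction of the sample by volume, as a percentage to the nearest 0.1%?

Let f be the freshwater fraction. Salt balance per unit volume:
f×1.4 + (1−f)×35.3 = 27.1
f = (35.3 − 27.1) / (35.3 − 1.4) = 8.2/33.9 = 0.2419

24.2%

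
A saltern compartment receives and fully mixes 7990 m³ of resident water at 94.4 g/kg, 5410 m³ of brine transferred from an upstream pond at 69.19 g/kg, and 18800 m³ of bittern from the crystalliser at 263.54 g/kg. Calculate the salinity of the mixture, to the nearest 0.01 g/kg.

188.92 g/kg

Total salt / total volume:
salt = 7,990×94.4 + 5,410×69.19 + 18,800×263.54 = 754,256 + 374,317.9 + 4,954,552 = 6,083,125.9
volume = 7,990 + 5,410 + 18,800 = 32,200 m³
S = 6,083,125.9 / 32,200 = 188.917 g/kg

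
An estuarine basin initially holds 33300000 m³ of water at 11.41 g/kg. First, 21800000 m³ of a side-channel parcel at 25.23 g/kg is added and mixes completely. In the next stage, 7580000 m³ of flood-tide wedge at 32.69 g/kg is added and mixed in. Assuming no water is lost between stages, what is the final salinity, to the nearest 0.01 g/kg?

By conservation of dissolved salt,
Initial salt = 33,300,000×11.41 = 379,953,000
After stage 1: salt = 379,953,000 + 21,800,000×25.23 = 929,967,000; volume = 55,100,000 m³; S = 16.878 g/kg
After stage 2: salt = 929,967,000 + 7,580,000×32.69 = 1,177,757,200; volume = 62,680,000 m³
S = 1,177,757,200 / 62,680,000 = 18.79 g/kg

18.79 g/kg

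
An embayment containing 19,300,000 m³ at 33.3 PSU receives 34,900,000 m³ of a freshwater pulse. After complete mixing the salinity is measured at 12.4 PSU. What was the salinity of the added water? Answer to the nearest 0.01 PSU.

Salt balance: 19,300,000×33.3 + 34,900,000×S = 54,200,000×12.4
642,690,000 + 34,900,000·S = 672,080,000
S = (672,080,000 − 642,690,000) / 34,900,000 = 0.8421 PSU

0.84 PSU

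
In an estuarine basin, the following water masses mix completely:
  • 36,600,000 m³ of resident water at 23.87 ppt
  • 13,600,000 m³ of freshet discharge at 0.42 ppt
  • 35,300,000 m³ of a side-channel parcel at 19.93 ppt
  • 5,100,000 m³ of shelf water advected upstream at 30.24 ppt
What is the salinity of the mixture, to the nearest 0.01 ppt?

Weighted by volume,
salt = 36,600,000×23.87 + 13,600,000×0.42 + 35,300,000×19.93 + 5,100,000×30.24 = 873,642,000 + 5,712,000 + 703,529,000 + 154,224,000 = 1,737,107,000
volume = 36,600,000 + 13,600,000 + 35,300,000 + 5,100,000 = 90,600,000 m³
S = 1,737,107,000 / 90,600,000 = 19.1734 ppt

19.17 ppt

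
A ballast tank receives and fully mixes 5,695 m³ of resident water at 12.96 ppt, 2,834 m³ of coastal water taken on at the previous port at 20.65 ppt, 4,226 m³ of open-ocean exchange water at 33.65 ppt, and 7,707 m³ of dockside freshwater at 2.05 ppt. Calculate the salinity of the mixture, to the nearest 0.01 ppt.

14.19 ppt

Mass of salt is conserved:
salt = 5,695×12.96 + 2,834×20.65 + 4,226×33.65 + 7,707×2.05 = 73,807.2 + 58,522.1 + 142,204.9 + 15,799.35 = 290,333.55
volume = 5,695 + 2,834 + 4,226 + 7,707 = 20,462 m³
S = 290,333.55 / 20,462 = 14.1889 ppt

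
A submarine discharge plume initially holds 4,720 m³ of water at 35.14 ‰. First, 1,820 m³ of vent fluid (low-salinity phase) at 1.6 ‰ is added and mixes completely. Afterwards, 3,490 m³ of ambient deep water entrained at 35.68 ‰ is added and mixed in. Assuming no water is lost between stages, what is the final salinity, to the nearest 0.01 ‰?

29.24 ‰

Mass of salt is conserved:
Initial salt = 4,720×35.14 = 165,860.8
After stage 1: salt = 165,860.8 + 1,820×1.6 = 168,772.8; volume = 6,540 m³; S = 25.806 ‰
After stage 2: salt = 168,772.8 + 3,490×35.68 = 293,296; volume = 10,030 m³
S = 293,296 / 10,030 = 29.2419 ‰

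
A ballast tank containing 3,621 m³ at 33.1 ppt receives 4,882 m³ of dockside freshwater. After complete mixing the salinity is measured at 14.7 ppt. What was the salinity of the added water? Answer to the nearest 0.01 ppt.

Salt balance: 3,621×33.1 + 4,882×S = 8,503×14.7
119,855.1 + 4,882·S = 124,994.1
S = (124,994.1 − 119,855.1) / 4,882 = 1.0526 ppt

1.05 ppt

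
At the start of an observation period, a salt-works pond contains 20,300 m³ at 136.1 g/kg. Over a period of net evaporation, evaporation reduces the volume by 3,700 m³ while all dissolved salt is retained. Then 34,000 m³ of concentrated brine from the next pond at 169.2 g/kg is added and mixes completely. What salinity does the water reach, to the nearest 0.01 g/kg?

After evaporation: salt = 20,300×136.1 = 2,762,830; volume = 20,300 − 3,700 = 16,600 m³
After mixing: salt = 2,762,830 + 34,000×169.2 = 8,515,630; volume = 16,600 + 34,000 = 50,600 m³
S = 8,515,630 / 50,600 = 168.2931 g/kg

168.29 g/kg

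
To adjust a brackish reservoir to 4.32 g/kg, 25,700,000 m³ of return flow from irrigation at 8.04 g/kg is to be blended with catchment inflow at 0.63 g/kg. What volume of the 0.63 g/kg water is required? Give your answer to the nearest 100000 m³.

25900000 m³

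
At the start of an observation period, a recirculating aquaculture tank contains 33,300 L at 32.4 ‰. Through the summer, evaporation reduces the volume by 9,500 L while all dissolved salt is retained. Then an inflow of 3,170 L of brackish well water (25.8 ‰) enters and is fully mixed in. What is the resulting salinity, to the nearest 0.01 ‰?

43.04 ‰

After evaporation: salt = 33,300×32.4 = 1,078,920; volume = 33,300 − 9,500 = 23,800 L
After mixing: salt = 1,078,920 + 3,170×25.8 = 1,160,706; volume = 23,800 + 3,170 = 26,970 L
S = 1,160,706 / 26,970 = 43.0369 ‰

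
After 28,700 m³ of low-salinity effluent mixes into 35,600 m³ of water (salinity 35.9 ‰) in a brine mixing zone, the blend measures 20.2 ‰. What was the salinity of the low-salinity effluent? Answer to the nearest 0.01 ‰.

Salt balance: 35,600×35.9 + 28,700×S = 64,300×20.2
1,278,040 + 28,700·S = 1,298,860
S = (1,298,860 − 1,278,040) / 28,700 = 0.7254 ‰

0.73 ‰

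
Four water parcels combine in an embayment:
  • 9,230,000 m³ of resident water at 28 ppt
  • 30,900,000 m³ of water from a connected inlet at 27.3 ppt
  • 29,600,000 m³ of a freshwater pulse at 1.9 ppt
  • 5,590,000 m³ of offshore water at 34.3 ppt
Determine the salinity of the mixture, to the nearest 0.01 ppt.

17.92 ppt

Weighted by volume,
salt = 9,230,000×28 + 30,900,000×27.3 + 29,600,000×1.9 + 5,590,000×34.3 = 258,440,000 + 843,570,000 + 56,240,000 + 191,737,000 = 1,349,987,000
volume = 9,230,000 + 30,900,000 + 29,600,000 + 5,590,000 = 75,320,000 m³
S = 1,349,987,000 / 75,320,000 = 17.9234 ppt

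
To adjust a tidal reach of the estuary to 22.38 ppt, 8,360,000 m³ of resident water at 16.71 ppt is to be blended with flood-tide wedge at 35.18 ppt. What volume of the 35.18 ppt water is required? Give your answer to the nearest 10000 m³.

3700000 m³

Salt balance: 8,360,000×16.71 + V×35.18 = (8,360,000+V)×22.38
139,695,600 + 35.18V = 187,096,800 + 22.38V
47,401,200 = 12.8V
V = 3,703,218.75 m³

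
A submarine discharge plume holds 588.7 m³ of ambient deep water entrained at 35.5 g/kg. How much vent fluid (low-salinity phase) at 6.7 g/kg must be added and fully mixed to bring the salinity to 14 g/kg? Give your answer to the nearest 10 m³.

1730 m³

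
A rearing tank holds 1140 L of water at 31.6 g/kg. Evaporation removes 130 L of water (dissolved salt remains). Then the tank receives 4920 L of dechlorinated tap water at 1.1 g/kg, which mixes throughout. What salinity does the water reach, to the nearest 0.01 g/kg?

6.99 g/kg

After evaporation: salt = 1,140×31.6 = 36,024; volume = 1,140 − 130 = 1,010 L
After mixing: salt = 36,024 + 4,920×1.1 = 41,436; volume = 1,010 + 4,920 = 5,930 L
S = 41,436 / 5,930 = 6.9875 g/kg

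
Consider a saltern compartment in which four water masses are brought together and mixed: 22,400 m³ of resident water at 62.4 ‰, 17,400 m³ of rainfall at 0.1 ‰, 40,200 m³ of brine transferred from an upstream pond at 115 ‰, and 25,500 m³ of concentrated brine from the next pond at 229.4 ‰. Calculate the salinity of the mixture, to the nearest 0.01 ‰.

112.53 ‰

Conserving salt mass:
salt = 22,400×62.4 + 17,400×0.1 + 40,200×115 + 25,500×229.4 = 1,397,760 + 1,740 + 4,623,000 + 5,849,700 = 11,872,200
volume = 22,400 + 17,400 + 40,200 + 25,500 = 105,500 m³
S = 11,872,200 / 105,500 = 112.5327 ‰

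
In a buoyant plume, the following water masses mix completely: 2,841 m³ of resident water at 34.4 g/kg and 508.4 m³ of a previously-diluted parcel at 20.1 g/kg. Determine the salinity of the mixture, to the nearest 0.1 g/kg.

32.2 g/kg

Total salt / total volume:
salt = 2,841×34.4 + 508.4×20.1 = 97,730.4 + 10,218.84 = 107,949.24
volume = 2,841 + 508.4 = 3,349.4 m³
S = 107,949.24 / 3,349.4 = 32.229 g/kg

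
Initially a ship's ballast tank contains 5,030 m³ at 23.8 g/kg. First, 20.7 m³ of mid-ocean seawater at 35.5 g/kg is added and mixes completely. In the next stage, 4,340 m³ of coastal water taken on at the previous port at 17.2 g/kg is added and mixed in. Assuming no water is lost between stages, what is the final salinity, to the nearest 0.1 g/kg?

Mass of salt is conserved:
Initial salt = 5,030×23.8 = 119,714
After stage 1: salt = 119,714 + 20.7×35.5 = 120,448.85; volume = 5,050.7 m³; S = 23.848 g/kg
After stage 2: salt = 120,448.85 + 4,340×17.2 = 195,096.85; volume = 9,390.7 m³
S = 195,096.85 / 9,390.7 = 20.7755 g/kg

20.8 g/kg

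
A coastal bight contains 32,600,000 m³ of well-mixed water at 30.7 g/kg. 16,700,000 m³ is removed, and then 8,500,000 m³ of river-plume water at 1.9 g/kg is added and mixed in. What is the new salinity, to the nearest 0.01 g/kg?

Remaining after removal: 15,900,000 m³ at 30.7 g/kg (salt = 488,130,000)
After addition: salt = 488,130,000 + 8,500,000×1.9 = 504,280,000; volume = 24,400,000 m³
S = 504,280,000 / 24,400,000 = 20.6672 g/kg

20.67 g/kg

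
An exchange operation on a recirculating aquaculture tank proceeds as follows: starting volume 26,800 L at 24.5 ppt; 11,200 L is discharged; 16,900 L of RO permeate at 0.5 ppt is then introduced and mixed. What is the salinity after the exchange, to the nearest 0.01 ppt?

12.02 ppt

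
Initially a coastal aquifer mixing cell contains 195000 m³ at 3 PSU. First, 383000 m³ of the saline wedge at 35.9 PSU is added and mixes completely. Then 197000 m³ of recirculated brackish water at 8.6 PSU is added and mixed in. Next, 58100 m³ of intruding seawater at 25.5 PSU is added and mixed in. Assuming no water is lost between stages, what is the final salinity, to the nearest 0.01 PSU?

21.02 PSU

Weighted by volume,
Initial salt = 195,000×3 = 585,000
After stage 1: salt = 585,000 + 383,000×35.9 = 14,334,700; volume = 578,000 m³; S = 24.801 PSU
After stage 2: salt = 14,334,700 + 197,000×8.6 = 16,028,900; volume = 775,000 m³; S = 20.682 PSU
After stage 3: salt = 16,028,900 + 58,100×25.5 = 17,510,450; volume = 833,100 m³
S = 17,510,450 / 833,100 = 21.0184 PSU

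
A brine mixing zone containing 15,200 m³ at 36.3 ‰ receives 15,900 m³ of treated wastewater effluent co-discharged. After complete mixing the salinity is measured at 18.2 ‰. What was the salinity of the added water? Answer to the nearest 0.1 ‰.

Salt balance: 15,200×36.3 + 15,900×S = 31,100×18.2
551,760 + 15,900·S = 566,020
S = (566,020 − 551,760) / 15,900 = 0.8969 ‰

0.9 ‰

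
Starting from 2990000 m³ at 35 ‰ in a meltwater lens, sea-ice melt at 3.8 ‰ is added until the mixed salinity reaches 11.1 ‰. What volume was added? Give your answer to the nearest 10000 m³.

9790000 m³

Salt balance: 2,990,000×35 + V×3.8 = (2,990,000+V)×11.1
104,650,000 + 3.8V = 33,189,000 + 11.1V
71,461,000 = 7.3V
V = 9,789,178.08 m³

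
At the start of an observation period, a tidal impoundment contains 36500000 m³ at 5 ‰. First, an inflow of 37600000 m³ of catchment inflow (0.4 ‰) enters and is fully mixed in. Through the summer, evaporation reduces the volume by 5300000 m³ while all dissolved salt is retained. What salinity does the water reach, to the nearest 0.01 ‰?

2.87 ‰

After mixing: salt = 36,500,000×5 + 37,600,000×0.4 = 197,540,000; volume = 74,100,000 m³
After evaporation: salt unchanged = 197,540,000; volume = 74,100,000 − 5,300,000 = 68,800,000 m³
S = 197,540,000 / 68,800,000 = 2.8712 ‰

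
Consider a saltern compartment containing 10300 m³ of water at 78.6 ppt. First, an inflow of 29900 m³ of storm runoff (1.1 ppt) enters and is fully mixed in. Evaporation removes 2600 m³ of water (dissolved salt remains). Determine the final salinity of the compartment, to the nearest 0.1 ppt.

22.4 ppt

After mixing: salt = 10,300×78.6 + 29,900×1.1 = 842,470; volume = 40,200 m³
After evaporation: salt unchanged = 842,470; volume = 40,200 − 2,600 = 37,600 m³
S = 842,470 / 37,600 = 22.4061 ppt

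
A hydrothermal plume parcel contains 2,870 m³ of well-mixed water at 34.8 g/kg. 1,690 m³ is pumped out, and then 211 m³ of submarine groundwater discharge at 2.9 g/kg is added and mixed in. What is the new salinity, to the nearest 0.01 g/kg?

29.96 g/kg

Remaining after removal: 1,180 m³ at 34.8 g/kg (salt = 41,064)
After addition: salt = 41,064 + 211×2.9 = 41,675.9; volume = 1,391 m³
S = 41,675.9 / 1,391 = 29.9611 g/kg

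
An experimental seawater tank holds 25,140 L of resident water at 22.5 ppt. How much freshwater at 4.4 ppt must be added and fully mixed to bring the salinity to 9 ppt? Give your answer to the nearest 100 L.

Salt balance: 25,140×22.5 + V×4.4 = (25,140+V)×9
565,650 + 4.4V = 226,260 + 9V
339,390 = 4.6V
V = 73,780.43 L

73800 L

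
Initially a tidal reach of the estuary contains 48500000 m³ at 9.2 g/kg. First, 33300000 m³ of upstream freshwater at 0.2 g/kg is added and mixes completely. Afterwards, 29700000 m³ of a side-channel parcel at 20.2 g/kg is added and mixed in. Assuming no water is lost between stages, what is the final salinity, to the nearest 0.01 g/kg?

9.44 g/kg

Conserving salt mass:
Initial salt = 48,500,000×9.2 = 446,200,000
After stage 1: salt = 446,200,000 + 33,300,000×0.2 = 452,860,000; volume = 81,800,000 m³; S = 5.536 g/kg
After stage 2: salt = 452,860,000 + 29,700,000×20.2 = 1,052,800,000; volume = 111,500,000 m³
S = 1,052,800,000 / 111,500,000 = 9.4422 g/kg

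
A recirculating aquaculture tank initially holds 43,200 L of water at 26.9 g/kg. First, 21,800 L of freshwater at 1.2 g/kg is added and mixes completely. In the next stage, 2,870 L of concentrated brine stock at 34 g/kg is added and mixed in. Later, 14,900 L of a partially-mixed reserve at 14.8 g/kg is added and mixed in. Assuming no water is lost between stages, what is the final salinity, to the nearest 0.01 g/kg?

18.20 g/kg

Total salt / total volume:
Initial salt = 43,200×26.9 = 1,162,080
After stage 1: salt = 1,162,080 + 21,800×1.2 = 1,188,240; volume = 65,000 L; S = 18.281 g/kg
After stage 2: salt = 1,188,240 + 2,870×34 = 1,285,820; volume = 67,870 L; S = 18.945 g/kg
After stage 3: salt = 1,285,820 + 14,900×14.8 = 1,506,340; volume = 82,770 L
S = 1,506,340 / 82,770 = 18.1991 g/kg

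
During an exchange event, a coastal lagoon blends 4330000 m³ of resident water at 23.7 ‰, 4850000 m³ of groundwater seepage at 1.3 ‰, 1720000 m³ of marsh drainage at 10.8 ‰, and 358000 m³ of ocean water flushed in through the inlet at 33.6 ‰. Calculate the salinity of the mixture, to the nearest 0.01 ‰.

12.39 ‰

Total salt / total volume:
salt = 4,330,000×23.7 + 4,850,000×1.3 + 1,720,000×10.8 + 358,000×33.6 = 102,621,000 + 6,305,000 + 18,576,000 + 12,028,800 = 139,530,800
volume = 4,330,000 + 4,850,000 + 1,720,000 + 358,000 = 11,258,000 m³
S = 139,530,800 / 11,258,000 = 12.3939 ‰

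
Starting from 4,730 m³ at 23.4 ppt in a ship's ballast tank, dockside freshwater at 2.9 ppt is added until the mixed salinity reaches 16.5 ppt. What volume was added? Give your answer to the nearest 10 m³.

2400 m³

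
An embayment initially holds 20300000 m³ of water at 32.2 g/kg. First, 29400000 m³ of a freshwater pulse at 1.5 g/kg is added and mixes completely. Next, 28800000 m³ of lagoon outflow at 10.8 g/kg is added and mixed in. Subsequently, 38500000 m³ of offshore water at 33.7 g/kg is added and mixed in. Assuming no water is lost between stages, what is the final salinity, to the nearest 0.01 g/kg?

19.71 g/kg

By conservation of dissolved salt,
Initial salt = 20,300,000×32.2 = 653,660,000
After stage 1: salt = 653,660,000 + 29,400,000×1.5 = 697,760,000; volume = 49,700,000 m³; S = 14.039 g/kg
After stage 2: salt = 697,760,000 + 28,800,000×10.8 = 1,008,800,000; volume = 78,500,000 m³; S = 12.851 g/kg
After stage 3: salt = 1,008,800,000 + 38,500,000×33.7 = 2,306,250,000; volume = 117,000,000 m³
S = 2,306,250,000 / 117,000,000 = 19.7115 g/kg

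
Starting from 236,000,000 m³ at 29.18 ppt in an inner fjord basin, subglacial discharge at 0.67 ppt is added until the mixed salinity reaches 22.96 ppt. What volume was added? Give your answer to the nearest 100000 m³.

65900000 m³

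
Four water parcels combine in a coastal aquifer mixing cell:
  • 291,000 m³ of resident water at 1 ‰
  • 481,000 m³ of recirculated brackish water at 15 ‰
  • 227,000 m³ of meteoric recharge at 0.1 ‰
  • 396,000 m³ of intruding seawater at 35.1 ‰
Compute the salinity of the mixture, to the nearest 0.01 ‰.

15.36 ‰

Conserving salt mass:
salt = 291,000×1 + 481,000×15 + 227,000×0.1 + 396,000×35.1 = 291,000 + 7,215,000 + 22,700 + 13,899,600 = 21,428,300
volume = 291,000 + 481,000 + 227,000 + 396,000 = 1,395,000 m³
S = 21,428,300 / 1,395,000 = 15.3608 ‰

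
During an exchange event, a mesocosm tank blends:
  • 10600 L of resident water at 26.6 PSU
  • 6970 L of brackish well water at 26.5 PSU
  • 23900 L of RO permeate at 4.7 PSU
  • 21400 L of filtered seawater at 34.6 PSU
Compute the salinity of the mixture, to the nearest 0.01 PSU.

20.99 PSU

Weighted by volume,
salt = 10,600×26.6 + 6,970×26.5 + 23,900×4.7 + 21,400×34.6 = 281,960 + 184,705 + 112,330 + 740,440 = 1,319,435
volume = 10,600 + 6,970 + 23,900 + 21,400 = 62,870 L
S = 1,319,435 / 62,870 = 20.9867 PSU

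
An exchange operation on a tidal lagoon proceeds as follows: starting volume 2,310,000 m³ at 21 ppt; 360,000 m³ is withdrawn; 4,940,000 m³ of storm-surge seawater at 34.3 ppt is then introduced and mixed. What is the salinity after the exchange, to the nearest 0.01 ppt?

30.54 ppt

Remaining after removal: 1,950,000 m³ at 21 ppt (salt = 40,950,000)
After addition: salt = 40,950,000 + 4,940,000×34.3 = 210,392,000; volume = 6,890,000 m³
S = 210,392,000 / 6,890,000 = 30.5358 ppt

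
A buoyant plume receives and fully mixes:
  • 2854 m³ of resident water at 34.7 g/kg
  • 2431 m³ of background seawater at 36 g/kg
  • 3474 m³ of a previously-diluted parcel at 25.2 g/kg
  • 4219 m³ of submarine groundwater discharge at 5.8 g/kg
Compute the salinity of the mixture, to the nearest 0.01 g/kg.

Salt balance:
salt = 2,854×34.7 + 2,431×36 + 3,474×25.2 + 4,219×5.8 = 99,033.8 + 87,516 + 87,544.8 + 24,470.2 = 298,564.8
volume = 2,854 + 2,431 + 3,474 + 4,219 = 12,978 m³
S = 298,564.8 / 12,978 = 23.0055 g/kg

23.01 g/kg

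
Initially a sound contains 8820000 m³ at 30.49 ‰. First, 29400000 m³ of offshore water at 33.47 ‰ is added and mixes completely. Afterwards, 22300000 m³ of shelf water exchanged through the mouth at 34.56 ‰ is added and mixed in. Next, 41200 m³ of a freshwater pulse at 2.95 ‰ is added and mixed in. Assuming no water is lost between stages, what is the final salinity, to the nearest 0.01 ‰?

33.42 ‰

Conserving salt mass:
Initial salt = 8,820,000×30.49 = 268,921,800
After stage 1: salt = 268,921,800 + 29,400,000×33.47 = 1,252,939,800; volume = 38,220,000 m³; S = 32.782 ‰
After stage 2: salt = 1,252,939,800 + 22,300,000×34.56 = 2,023,627,800; volume = 60,520,000 m³; S = 33.437 ‰
After stage 3: salt = 2,023,627,800 + 41,200×2.95 = 2,023,749,340; volume = 60,561,200 m³
S = 2,023,749,340 / 60,561,200 = 33.4166 ‰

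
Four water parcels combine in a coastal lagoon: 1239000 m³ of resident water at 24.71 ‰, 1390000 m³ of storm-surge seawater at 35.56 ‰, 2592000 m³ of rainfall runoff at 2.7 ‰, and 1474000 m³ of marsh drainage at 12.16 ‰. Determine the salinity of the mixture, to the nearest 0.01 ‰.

Weighted by volume,
salt = 1,239,000×24.71 + 1,390,000×35.56 + 2,592,000×2.7 + 1,474,000×12.16 = 30,615,690 + 49,428,400 + 6,998,400 + 17,923,840 = 104,966,330
volume = 1,239,000 + 1,390,000 + 2,592,000 + 1,474,000 = 6,695,000 m³
S = 104,966,330 / 6,695,000 = 15.6783 ‰

15.68 ‰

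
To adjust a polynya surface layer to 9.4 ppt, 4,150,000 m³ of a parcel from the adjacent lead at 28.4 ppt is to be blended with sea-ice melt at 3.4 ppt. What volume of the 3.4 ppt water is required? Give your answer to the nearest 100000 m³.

Salt balance: 4,150,000×28.4 + V×3.4 = (4,150,000+V)×9.4
117,860,000 + 3.4V = 39,010,000 + 9.4V
78,850,000 = 6V
V = 13,141,666.67 m³

13100000 m³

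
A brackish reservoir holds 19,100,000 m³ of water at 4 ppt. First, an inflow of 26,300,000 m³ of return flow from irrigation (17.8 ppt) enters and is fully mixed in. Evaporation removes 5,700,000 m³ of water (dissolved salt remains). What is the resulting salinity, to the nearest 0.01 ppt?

After mixing: salt = 19,100,000×4 + 26,300,000×17.8 = 544,540,000; volume = 45,400,000 m³
After evaporation: salt unchanged = 544,540,000; volume = 45,400,000 − 5,700,000 = 39,700,000 m³
S = 544,540,000 / 39,700,000 = 13.7164 ppt

13.72 ppt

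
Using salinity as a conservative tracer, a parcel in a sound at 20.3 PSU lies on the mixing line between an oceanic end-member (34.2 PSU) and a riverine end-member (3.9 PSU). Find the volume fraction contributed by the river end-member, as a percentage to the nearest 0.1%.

Let f be the freshwater fraction. Salt balance per unit volume:
f×3.9 + (1−f)×34.2 = 20.3
f = (34.2 − 20.3) / (34.2 − 3.9) = 13.9/30.3 = 0.4587

45.9%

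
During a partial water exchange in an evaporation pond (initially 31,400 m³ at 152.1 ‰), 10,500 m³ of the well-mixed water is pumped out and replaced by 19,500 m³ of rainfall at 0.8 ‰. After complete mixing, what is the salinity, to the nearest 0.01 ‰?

Remaining after removal: 20,900 m³ at 152.1 ‰ (salt = 3,178,890)
After addition: salt = 3,178,890 + 19,500×0.8 = 3,194,490; volume = 40,400 m³
S = 3,194,490 / 40,400 = 79.0715 ‰

79.07 ‰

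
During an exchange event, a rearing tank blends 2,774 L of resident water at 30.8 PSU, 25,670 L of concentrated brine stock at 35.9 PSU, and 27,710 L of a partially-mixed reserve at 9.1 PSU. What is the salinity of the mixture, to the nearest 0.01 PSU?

22.42 PSU

Weighted by volume,
salt = 2,774×30.8 + 25,670×35.9 + 27,710×9.1 = 85,439.2 + 921,553 + 252,161 = 1,259,153.2
volume = 2,774 + 25,670 + 27,710 = 56,154 L
S = 1,259,153.2 / 56,154 = 22.4232 PSU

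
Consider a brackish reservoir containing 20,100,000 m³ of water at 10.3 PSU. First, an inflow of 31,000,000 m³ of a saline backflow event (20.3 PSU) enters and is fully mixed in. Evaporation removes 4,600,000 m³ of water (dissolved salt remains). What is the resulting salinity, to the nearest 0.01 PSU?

17.99 PSU

After mixing: salt = 20,100,000×10.3 + 31,000,000×20.3 = 836,330,000; volume = 51,100,000 m³
After evaporation: salt unchanged = 836,330,000; volume = 51,100,000 − 4,600,000 = 46,500,000 m³
S = 836,330,000 / 46,500,000 = 17.9856 PSU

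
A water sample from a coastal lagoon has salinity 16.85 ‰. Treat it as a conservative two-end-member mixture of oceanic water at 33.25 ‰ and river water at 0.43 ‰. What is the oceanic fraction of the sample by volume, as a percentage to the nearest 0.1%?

50.0%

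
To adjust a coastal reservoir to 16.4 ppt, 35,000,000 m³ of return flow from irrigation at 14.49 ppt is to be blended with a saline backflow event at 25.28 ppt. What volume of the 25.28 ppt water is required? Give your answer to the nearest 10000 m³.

7530000 m³

Salt balance: 35,000,000×14.49 + V×25.28 = (35,000,000+V)×16.4
507,150,000 + 25.28V = 574,000,000 + 16.4V
66,850,000 = 8.88V
V = 7,528,153.15 m³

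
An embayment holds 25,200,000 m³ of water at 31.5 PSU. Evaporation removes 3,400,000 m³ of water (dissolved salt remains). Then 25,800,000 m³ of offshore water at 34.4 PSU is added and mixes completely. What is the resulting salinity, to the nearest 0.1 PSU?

35.3 PSU

After evaporation: salt = 25,200,000×31.5 = 793,800,000; volume = 25,200,000 − 3,400,000 = 21,800,000 m³
After mixing: salt = 793,800,000 + 25,800,000×34.4 = 1,681,320,000; volume = 21,800,000 + 25,800,000 = 47,600,000 m³
S = 1,681,320,000 / 47,600,000 = 35.3218 PSU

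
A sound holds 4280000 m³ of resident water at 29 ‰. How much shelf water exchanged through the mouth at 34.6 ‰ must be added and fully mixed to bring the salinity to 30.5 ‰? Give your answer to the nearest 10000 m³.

Salt balance: 4,280,000×29 + V×34.6 = (4,280,000+V)×30.5
124,120,000 + 34.6V = 130,540,000 + 30.5V
6,420,000 = 4.1V
V = 1,565,853.66 m³

1570000 m³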